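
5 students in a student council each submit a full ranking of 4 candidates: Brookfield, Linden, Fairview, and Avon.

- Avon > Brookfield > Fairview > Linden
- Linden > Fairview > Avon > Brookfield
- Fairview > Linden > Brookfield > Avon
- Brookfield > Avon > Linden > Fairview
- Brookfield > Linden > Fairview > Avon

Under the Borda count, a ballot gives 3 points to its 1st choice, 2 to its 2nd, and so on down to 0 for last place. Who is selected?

Borda scores:
  Brookfield: 2 + 0 + 1 + 3 + 3 = 9
  Linden: 0 + 3 + 2 + 1 + 2 = 8
  Fairview: 1 + 2 + 3 + 0 + 1 = 7
  Avon: 3 + 1 + 0 + 2 + 0 = 6
Brookfield has the highest total.

Brookfield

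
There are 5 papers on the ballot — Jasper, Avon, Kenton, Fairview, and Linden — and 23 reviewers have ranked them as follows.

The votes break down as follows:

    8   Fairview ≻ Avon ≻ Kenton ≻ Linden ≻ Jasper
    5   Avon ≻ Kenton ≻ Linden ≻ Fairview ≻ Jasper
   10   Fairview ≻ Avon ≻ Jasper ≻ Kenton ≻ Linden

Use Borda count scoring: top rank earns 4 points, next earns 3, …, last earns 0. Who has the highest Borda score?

Borda scores:
  Jasper: 8·0 + 5·0 + 10·2 = 20
  Avon: 8·3 + 5·4 + 10·3 = 74
  Kenton: 8·2 + 5·3 + 10·1 = 41
  Fairview: 8·4 + 5·1 + 10·4 = 77
  Linden: 8·1 + 5·2 + 10·0 = 18
Fairview has the highest total.

Fairview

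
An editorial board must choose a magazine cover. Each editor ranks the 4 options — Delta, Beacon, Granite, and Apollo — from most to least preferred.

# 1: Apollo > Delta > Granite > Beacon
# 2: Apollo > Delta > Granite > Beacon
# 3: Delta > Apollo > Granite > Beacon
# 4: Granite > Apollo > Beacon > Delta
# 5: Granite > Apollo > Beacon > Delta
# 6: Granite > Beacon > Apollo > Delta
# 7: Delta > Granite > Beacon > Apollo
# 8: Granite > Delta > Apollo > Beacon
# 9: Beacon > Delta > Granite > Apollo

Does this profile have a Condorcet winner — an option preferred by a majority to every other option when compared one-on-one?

No

Head-to-head results (9 voters total):
Delta vs Beacon: Delta wins 5–4.
Delta vs Granite: Delta wins 5–4.
Delta vs Apollo: Apollo wins 5–4.
Beacon vs Granite: Granite wins 8–1.
Beacon vs Apollo: Apollo wins 6–3.
Granite vs Apollo: Granite wins 6–3.
No candidate beats all others: Delta beats Granite beats Apollo beats Delta, a majority cycle.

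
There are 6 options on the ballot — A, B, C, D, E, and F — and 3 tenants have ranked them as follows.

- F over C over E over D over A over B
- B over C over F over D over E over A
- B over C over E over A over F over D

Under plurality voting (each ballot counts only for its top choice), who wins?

B

First-place vote totals:
  A: 0
  B: 2
  C: 0
  D: 0
  E: 0
  F: 1
B has the most first-place votes.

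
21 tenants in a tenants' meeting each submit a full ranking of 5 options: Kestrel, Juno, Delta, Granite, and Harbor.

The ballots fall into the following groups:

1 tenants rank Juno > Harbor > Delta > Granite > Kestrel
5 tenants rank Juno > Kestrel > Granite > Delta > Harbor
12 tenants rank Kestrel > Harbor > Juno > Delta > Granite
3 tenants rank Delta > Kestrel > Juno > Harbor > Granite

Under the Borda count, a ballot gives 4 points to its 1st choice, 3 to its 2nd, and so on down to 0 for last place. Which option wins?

Kestrel

Borda scores:
  Kestrel: 0 + 5·3 + 12·4 + 3·3 = 72
  Juno: 4 + 5·4 + 12·2 + 3·2 = 54
  Delta: 2 + 5·1 + 12·1 + 3·4 = 31
  Granite: 1 + 5·2 + 12·0 + 3·0 = 11
  Harbor: 3 + 5·0 + 12·3 + 3·1 = 42
Kestrel has the highest total.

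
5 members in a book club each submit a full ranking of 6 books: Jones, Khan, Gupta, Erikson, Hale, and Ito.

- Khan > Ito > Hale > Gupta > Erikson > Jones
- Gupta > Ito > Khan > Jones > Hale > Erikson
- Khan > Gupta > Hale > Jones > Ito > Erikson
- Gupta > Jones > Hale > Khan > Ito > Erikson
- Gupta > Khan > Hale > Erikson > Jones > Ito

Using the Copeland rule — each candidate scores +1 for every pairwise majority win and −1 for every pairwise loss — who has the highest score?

Gupta

Pairwise results:
  Jones vs Khan: Khan wins 4–1.
  Jones vs Gupta: Gupta wins 5–0.
  Jones vs Erikson: Jones wins 3–2.
  Jones vs Hale: Hale wins 3–2.
  Jones vs Ito: Jones wins 3–2.
  Khan vs Gupta: Gupta wins 3–2.
  Khan vs Erikson: Khan wins 5–0.
  Khan vs Hale: Khan wins 4–1.
  Khan vs Ito: Khan wins 4–1.
  Gupta vs Erikson: Gupta wins 5–0.
  Gupta vs Hale: Gupta wins 4–1.
  Gupta vs Ito: Gupta wins 4–1.
  Erikson vs Hale: Hale wins 5–0.
  Erikson vs Ito: Ito wins 4–1.
  Hale vs Ito: Hale wins 3–2.
Copeland scores (wins − losses):
  Jones: 2 − 3 = -1
  Khan: 4 − 1 = 3
  Gupta: 5 − 0 = 5
  Erikson: 0 − 5 = -5
  Hale: 3 − 2 = 1
  Ito: 1 − 4 = -3
Gupta has the best Copeland score.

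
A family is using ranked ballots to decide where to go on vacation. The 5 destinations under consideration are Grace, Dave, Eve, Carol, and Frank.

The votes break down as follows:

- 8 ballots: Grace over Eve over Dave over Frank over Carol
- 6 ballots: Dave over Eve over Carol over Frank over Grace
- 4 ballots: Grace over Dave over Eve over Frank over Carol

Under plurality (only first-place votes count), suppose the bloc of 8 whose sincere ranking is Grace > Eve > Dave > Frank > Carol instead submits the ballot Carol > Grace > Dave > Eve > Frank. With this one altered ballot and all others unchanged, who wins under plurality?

First-place totals with the altered ballot: Grace 4, Dave 6, Eve 0, Carol 8, Frank 0.
The switch changes the winner from Grace to Carol.

Carol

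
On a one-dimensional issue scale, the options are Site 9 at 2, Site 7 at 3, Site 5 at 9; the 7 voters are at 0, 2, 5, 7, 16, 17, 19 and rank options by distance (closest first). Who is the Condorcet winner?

With single-peaked preferences on a line, the Condorcet winner is the candidate closest to the median voter.
The median voter (position 7) is closest to Site 5 at 9.
Check: Site 5 vs Site 7 — voters closer to Site 5: 4 of 7.

Site 5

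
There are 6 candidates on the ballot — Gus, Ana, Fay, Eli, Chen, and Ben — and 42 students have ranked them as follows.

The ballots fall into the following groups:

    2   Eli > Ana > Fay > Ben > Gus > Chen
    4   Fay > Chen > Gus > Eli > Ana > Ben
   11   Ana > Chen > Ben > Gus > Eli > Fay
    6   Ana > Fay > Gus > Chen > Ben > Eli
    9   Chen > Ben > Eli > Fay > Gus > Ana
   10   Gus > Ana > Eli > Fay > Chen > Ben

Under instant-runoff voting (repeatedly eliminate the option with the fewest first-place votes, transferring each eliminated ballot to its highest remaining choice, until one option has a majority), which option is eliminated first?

Ben

Round 1: Ana 17, Gus 10, Chen 9, Fay 4, Eli 2, Ben 0. Ben has the fewest and is eliminated.
Round 2: Ana 17, Gus 10, Chen 9, Fay 4, Eli 2. Eli has the fewest and is eliminated.
Round 3: Ana 19, Gus 10, Chen 9, Fay 4. Fay has the fewest and is eliminated.
Round 4: Ana 19, Chen 13, Gus 10. Gus has the fewest and is eliminated.
Round 5: Ana 29, Chen 13. Ana has a majority.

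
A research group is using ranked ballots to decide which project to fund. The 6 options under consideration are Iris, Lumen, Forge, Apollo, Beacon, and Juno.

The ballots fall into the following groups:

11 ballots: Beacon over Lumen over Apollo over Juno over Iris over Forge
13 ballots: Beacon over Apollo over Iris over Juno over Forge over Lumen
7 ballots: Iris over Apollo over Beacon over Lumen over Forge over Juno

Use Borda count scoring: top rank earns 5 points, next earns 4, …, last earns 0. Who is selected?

Borda scores:
  Iris: 11·1 + 13·3 + 7·5 = 85
  Lumen: 11·4 + 13·0 + 7·2 = 58
  Forge: 11·0 + 13·1 + 7·1 = 20
  Apollo: 11·3 + 13·4 + 7·4 = 113
  Beacon: 11·5 + 13·5 + 7·3 = 141
  Juno: 11·2 + 13·2 + 7·0 = 48
Beacon has the highest total.

Beacon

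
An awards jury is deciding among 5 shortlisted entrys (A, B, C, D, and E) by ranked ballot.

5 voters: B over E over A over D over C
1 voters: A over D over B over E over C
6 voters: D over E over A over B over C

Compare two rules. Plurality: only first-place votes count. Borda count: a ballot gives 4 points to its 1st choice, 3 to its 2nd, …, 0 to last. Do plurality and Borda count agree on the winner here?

No

Plurality first-place counts: A 1, B 5, C 0, D 6, E 0 → D.
Borda totals: A 26, B 28, C 0, D 32, E 34 → E.
The two rules disagree: plurality picks D, Borda picks E.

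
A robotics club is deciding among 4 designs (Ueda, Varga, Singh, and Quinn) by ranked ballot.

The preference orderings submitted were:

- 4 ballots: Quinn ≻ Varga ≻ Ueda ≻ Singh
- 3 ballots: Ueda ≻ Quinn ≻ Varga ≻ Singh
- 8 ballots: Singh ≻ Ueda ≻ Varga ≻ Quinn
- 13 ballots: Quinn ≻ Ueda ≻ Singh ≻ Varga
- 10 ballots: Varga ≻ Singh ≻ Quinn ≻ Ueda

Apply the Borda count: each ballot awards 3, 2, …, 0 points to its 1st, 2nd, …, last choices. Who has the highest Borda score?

Quinn

Borda scores:
  Ueda: 4·1 + 3·3 + 8·2 + 13·2 + 10·0 = 55
  Varga: 4·2 + 3·1 + 8·1 + 13·0 + 10·3 = 49
  Singh: 4·0 + 3·0 + 8·3 + 13·1 + 10·2 = 57
  Quinn: 4·3 + 3·2 + 8·0 + 13·3 + 10·1 = 67
Quinn has the highest total.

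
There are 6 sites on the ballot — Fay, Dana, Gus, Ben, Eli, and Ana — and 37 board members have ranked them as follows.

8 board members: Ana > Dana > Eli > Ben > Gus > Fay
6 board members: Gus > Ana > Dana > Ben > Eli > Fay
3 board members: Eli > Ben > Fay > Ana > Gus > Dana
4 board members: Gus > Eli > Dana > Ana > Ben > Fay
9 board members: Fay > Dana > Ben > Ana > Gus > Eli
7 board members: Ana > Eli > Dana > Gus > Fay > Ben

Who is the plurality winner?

Ana

First-place vote totals:
  Fay: 9
  Dana: 0
  Gus: 10
  Ben: 0
  Eli: 3
  Ana: 15
Ana has the most first-place votes.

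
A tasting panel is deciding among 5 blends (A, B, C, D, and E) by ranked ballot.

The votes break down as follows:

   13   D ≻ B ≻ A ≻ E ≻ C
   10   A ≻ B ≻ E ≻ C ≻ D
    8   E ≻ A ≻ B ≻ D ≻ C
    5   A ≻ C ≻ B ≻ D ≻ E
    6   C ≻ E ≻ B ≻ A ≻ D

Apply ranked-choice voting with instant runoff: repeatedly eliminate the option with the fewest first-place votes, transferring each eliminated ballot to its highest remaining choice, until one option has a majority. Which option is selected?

Round 1: A 15, D 13, E 8, C 6, B 0. B has the fewest and is eliminated.
Round 2: A 15, D 13, E 8, C 6. C has the fewest and is eliminated.
Round 3: A 15, E 14, D 13. D has the fewest and is eliminated.
Round 4: A 28, E 14. A has a majority.

A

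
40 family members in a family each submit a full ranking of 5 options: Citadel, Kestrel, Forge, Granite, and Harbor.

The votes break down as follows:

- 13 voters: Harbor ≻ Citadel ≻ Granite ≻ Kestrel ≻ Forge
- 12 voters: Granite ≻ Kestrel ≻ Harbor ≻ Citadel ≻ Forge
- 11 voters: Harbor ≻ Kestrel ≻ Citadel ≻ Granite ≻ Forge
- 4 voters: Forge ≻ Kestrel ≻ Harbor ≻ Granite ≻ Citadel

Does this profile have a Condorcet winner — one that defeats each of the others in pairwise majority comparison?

Head-to-head results (40 voters total):
Citadel vs Kestrel: Kestrel wins 27–13.
Citadel vs Forge: Citadel wins 36–4.
Citadel vs Granite: Citadel wins 24–16.
Citadel vs Harbor: Harbor wins 40–0.
Kestrel vs Forge: Kestrel wins 36–4.
Kestrel vs Granite: Granite wins 25–15.
Kestrel vs Harbor: Harbor wins 24–16.
Forge vs Granite: Granite wins 36–4.
Forge vs Harbor: Harbor wins 36–4.
Granite vs Harbor: Harbor wins 28–12.
Harbor beats each rival — Citadel (40–0), Kestrel (24–16), Forge (36–4), Granite (28–12) — so Harbor is the Condorcet winner.

Yes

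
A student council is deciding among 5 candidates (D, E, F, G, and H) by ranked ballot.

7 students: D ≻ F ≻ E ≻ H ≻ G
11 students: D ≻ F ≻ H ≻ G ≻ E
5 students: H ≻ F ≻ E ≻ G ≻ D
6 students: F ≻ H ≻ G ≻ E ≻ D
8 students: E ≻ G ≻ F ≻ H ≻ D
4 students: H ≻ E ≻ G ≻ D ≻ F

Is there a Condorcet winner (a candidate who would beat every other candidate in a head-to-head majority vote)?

No

Head-to-head results (41 voters total):
D vs E: E wins 23–18.
D vs F: D wins 22–19.
D vs G: G wins 23–18.
D vs H: H wins 23–18.
E vs F: F wins 29–12.
E vs G: E wins 24–17.
E vs H: H wins 26–15.
F vs G: F wins 29–12.
F vs H: F wins 32–9.
G vs H: H wins 33–8.
No candidate beats all others: D beats F beats E beats D, a majority cycle.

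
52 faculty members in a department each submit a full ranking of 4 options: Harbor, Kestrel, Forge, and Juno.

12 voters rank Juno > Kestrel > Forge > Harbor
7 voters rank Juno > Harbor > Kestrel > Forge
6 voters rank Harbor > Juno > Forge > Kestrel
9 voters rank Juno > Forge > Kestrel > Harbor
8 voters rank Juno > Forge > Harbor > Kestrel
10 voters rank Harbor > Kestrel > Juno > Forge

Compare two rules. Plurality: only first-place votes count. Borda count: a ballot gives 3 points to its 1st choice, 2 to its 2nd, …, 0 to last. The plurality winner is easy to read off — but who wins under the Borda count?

Juno

Plurality first-place counts: Harbor 16, Kestrel 0, Forge 0, Juno 36 → Juno.
Borda totals: Harbor 70, Kestrel 60, Forge 52, Juno 130 → Juno.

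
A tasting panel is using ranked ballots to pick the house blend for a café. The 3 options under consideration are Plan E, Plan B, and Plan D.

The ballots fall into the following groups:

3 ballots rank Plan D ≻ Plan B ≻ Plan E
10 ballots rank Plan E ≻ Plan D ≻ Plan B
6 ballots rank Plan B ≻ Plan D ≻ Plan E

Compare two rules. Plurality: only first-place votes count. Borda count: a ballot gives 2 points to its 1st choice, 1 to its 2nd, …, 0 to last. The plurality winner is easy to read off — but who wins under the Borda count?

Plan D

Plurality first-place counts: Plan E 10, Plan B 6, Plan D 3 → Plan E.
Borda totals: Plan E 20, Plan B 15, Plan D 22 → Plan D.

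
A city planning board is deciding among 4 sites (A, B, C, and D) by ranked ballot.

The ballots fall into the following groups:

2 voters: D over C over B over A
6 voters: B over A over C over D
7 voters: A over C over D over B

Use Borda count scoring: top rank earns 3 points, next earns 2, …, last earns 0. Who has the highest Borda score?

Borda scores:
  A: 2·0 + 6·2 + 7·3 = 33
  B: 2·1 + 6·3 + 7·0 = 20
  C: 2·2 + 6·1 + 7·2 = 24
  D: 2·3 + 6·0 + 7·1 = 13
A has the highest total.

A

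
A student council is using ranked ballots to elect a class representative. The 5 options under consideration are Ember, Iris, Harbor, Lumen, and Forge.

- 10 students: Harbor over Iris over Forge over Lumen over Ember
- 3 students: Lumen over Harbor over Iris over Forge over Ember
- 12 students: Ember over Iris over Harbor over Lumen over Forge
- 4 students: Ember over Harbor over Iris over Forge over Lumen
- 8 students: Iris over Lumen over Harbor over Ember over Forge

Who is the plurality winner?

Ember

First-place vote totals:
  Ember: 16
  Iris: 8
  Harbor: 10
  Lumen: 3
  Forge: 0
Ember has the most first-place votes.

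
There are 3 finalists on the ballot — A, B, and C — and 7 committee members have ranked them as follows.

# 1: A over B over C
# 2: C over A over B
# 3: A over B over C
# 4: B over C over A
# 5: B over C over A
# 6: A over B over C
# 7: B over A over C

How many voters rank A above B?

4

Ballots ranking A above B: 4.
Ballots ranking B above A: 3.
So 4 of 7 voters prefer A to B.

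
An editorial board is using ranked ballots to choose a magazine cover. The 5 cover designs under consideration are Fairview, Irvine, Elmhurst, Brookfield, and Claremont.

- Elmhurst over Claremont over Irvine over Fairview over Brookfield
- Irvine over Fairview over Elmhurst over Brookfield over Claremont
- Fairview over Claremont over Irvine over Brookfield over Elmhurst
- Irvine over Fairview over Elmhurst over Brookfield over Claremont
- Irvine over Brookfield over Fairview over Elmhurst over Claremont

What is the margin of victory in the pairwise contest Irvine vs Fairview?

3

Ballots ranking Irvine above Fairview: 4.
Ballots ranking Fairview above Irvine: 1.
Irvine wins 4–1, a margin of 3.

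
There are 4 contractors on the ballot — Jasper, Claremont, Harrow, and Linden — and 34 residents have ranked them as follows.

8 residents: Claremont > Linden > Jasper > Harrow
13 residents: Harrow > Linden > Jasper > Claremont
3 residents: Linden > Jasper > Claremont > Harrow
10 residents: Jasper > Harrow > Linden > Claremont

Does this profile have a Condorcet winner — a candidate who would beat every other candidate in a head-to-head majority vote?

No

Head-to-head results (34 voters total):
Jasper vs Claremont: Jasper wins 26–8.
Jasper vs Harrow: Jasper wins 21–13.
Jasper vs Linden: Linden wins 24–10.
Claremont vs Harrow: Harrow wins 23–11.
Claremont vs Linden: Linden wins 26–8.
Harrow vs Linden: Harrow wins 23–11.
No candidate beats all others: Jasper beats Harrow beats Linden beats Jasper, a majority cycle.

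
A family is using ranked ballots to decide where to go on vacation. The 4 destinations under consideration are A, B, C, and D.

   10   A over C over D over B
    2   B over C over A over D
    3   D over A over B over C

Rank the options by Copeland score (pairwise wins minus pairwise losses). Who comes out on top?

Pairwise results:
  A vs B: A wins 13–2.
  A vs C: A wins 13–2.
  A vs D: A wins 12–3.
  B vs C: C wins 10–5.
  B vs D: D wins 13–2.
  C vs D: C wins 12–3.
Copeland scores (wins − losses):
  A: 3 − 0 = 3
  B: 0 − 3 = -3
  C: 2 − 1 = 1
  D: 1 − 2 = -1
A has the best Copeland score.

A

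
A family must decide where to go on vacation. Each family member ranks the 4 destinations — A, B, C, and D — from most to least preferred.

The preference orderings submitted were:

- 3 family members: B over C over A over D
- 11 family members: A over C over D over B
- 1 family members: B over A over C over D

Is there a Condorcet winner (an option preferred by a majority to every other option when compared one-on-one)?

Head-to-head results (15 voters total):
A vs B: A wins 11–4.
A vs C: A wins 12–3.
A vs D: A wins 15–0.
B vs C: C wins 11–4.
B vs D: D wins 11–4.
C vs D: C wins 15–0.
A beats each rival — B (11–4), C (12–3), D (15–0) — so A is the Condorcet winner.

Yes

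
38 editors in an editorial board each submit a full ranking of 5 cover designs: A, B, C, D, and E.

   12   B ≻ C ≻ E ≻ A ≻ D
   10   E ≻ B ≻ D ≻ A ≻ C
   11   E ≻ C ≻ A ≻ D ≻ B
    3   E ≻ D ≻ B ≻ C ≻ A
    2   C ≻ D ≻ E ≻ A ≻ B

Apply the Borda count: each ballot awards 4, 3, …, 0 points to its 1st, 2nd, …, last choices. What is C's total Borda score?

Borda scores:
  A: 12·1 + 10·1 + 11·2 + 3·0 + 2·1 = 46
  B: 12·4 + 10·3 + 11·0 + 3·2 + 2·0 = 84
  C: 12·3 + 10·0 + 11·3 + 3·1 + 2·4 = 80
  D: 12·0 + 10·2 + 11·1 + 3·3 + 2·3 = 46
  E: 12·2 + 10·4 + 11·4 + 3·4 + 2·2 = 124

80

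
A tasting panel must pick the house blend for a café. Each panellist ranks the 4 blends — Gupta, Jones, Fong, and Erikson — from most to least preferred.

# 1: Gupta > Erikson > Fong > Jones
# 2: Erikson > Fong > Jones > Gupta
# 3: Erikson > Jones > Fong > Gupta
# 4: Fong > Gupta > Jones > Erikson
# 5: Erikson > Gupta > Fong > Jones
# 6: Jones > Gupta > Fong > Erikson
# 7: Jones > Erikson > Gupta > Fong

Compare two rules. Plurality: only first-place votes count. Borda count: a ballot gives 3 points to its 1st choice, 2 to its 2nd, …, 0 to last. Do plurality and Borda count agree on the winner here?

Plurality first-place counts: Gupta 1, Jones 2, Fong 1, Erikson 3 → Erikson.
Borda totals: Gupta 10, Jones 10, Fong 9, Erikson 13 → Erikson.
The two rules agree on Erikson.

Yes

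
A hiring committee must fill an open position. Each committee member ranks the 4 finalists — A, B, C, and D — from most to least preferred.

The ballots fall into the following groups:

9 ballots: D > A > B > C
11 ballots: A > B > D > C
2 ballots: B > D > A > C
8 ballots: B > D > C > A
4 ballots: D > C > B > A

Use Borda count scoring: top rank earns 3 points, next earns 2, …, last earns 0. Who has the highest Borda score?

D

Borda scores:
  A: 9·2 + 11·3 + 2·1 + 8·0 + 4·0 = 53
  B: 9·1 + 11·2 + 2·3 + 8·3 + 4·1 = 65
  C: 9·0 + 11·0 + 2·0 + 8·1 + 4·2 = 16
  D: 9·3 + 11·1 + 2·2 + 8·2 + 4·3 = 70
D has the highest total.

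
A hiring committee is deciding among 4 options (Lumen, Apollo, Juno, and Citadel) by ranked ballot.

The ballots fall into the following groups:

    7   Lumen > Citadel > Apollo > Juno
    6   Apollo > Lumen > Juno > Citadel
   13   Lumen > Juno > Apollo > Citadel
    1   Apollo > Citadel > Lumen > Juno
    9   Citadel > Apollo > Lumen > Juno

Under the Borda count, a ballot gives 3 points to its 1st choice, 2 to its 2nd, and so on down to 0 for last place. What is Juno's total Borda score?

32

Borda scores:
  Lumen: 7·3 + 6·2 + 13·3 + 1 + 9·1 = 82
  Apollo: 7·1 + 6·3 + 13·1 + 3 + 9·2 = 59
  Juno: 7·0 + 6·1 + 13·2 + 0 + 9·0 = 32
  Citadel: 7·2 + 6·0 + 13·0 + 2 + 9·3 = 43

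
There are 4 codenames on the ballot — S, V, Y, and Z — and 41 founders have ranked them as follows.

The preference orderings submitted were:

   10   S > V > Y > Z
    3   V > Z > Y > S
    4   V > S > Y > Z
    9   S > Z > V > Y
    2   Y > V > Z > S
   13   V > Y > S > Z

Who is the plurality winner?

First-place vote totals:
  S: 19
  V: 20
  Y: 2
  Z: 0
V has the most first-place votes.

V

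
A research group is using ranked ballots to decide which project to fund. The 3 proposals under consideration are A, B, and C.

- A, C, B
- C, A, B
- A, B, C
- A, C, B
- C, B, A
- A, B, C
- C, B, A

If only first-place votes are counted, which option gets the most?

A

First-place vote totals:
  A: 4
  B: 0
  C: 3
A has the most first-place votes.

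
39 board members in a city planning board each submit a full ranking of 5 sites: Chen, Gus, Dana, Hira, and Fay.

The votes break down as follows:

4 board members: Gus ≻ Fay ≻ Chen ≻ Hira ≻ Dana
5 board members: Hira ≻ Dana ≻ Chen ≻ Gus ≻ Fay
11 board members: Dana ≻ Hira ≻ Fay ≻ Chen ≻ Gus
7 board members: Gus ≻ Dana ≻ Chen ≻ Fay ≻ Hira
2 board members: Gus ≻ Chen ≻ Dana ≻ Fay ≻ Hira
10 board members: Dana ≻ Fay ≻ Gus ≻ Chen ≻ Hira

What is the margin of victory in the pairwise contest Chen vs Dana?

Ballots ranking Chen above Dana: 4+2 = 6.
Ballots ranking Dana above Chen: 5+11+7+10 = 33.
Dana wins 33–6, a margin of 27.

27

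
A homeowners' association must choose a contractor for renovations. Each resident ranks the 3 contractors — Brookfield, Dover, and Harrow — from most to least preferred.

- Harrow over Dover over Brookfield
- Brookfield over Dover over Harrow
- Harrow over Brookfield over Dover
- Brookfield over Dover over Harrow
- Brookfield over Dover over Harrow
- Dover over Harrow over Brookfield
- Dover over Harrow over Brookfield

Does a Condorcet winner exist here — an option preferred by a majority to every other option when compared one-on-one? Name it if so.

None — there is no Condorcet winner

Head-to-head results (7 voters total):
Brookfield vs Dover: Brookfield wins 4–3.
Brookfield vs Harrow: Harrow wins 4–3.
Dover vs Harrow: Dover wins 5–2.
No candidate beats all others: Brookfield beats Dover beats Harrow beats Brookfield, a majority cycle.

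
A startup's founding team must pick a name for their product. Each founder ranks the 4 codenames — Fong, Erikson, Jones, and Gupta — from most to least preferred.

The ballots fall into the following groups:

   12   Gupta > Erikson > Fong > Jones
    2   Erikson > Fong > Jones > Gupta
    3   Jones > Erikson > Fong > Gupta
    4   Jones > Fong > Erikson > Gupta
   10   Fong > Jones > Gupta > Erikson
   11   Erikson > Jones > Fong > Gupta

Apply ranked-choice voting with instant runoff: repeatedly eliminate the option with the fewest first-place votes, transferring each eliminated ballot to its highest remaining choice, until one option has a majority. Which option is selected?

Round 1: Erikson 13, Gupta 12, Fong 10, Jones 7. Jones has the fewest and is eliminated.
Round 2: Erikson 16, Fong 14, Gupta 12. Gupta has the fewest and is eliminated.
Round 3: Erikson 28, Fong 14. Erikson has a majority.

Erikson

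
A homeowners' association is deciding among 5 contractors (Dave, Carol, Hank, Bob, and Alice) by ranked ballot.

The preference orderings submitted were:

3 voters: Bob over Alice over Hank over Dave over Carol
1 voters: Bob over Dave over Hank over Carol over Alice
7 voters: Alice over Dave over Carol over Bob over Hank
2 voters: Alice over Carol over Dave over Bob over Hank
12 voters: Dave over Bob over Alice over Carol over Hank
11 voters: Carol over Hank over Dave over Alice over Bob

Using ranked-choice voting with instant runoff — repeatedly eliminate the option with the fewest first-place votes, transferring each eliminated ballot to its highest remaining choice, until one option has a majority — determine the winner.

Round 1: Dave 12, Carol 11, Alice 9, Bob 4, Hank 0. Hank has the fewest and is eliminated.
Round 2: Dave 12, Carol 11, Alice 9, Bob 4. Bob has the fewest and is eliminated.
Round 3: Dave 13, Alice 12, Carol 11. Carol has the fewest and is eliminated.
Round 4: Dave 24, Alice 12. Dave has a majority.

Dave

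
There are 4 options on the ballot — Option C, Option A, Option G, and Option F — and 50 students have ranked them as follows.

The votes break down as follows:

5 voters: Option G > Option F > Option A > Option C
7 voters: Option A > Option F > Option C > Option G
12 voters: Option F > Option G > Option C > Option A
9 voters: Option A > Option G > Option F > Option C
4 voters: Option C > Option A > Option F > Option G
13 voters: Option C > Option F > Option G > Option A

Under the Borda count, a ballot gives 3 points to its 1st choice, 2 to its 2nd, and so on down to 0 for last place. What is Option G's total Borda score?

Borda scores:
  Option C: 5·0 + 7·1 + 12·1 + 9·0 + 4·3 + 13·3 = 70
  Option A: 5·1 + 7·3 + 12·0 + 9·3 + 4·2 + 13·0 = 61
  Option G: 5·3 + 7·0 + 12·2 + 9·2 + 4·0 + 13·1 = 70
  Option F: 5·2 + 7·2 + 12·3 + 9·1 + 4·1 + 13·2 = 99

70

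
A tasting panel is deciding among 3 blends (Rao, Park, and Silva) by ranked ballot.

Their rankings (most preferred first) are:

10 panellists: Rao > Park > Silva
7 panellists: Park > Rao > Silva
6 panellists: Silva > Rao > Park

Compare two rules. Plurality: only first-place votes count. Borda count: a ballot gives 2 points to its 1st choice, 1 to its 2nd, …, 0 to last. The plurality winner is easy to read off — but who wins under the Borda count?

Rao

Plurality first-place counts: Rao 10, Park 7, Silva 6 → Rao.
Borda totals: Rao 33, Park 24, Silva 12 → Rao.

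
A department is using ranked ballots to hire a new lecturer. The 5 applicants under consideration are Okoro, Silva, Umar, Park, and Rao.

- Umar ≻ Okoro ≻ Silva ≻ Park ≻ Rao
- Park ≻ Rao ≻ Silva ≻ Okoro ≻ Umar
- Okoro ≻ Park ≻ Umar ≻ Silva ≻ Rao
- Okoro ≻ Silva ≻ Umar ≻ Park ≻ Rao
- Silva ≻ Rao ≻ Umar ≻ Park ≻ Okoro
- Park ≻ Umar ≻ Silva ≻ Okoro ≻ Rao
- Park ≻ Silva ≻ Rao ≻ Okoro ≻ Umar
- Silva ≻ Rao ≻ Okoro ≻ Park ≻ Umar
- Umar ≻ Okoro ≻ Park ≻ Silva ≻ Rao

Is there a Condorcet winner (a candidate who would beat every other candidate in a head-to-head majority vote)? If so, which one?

No Condorcet winner

Head-to-head results (9 voters total):
Okoro vs Silva: Silva wins 5–4.
Okoro vs Umar: Okoro wins 5–4.
Okoro vs Park: Okoro wins 5–4.
Okoro vs Rao: Okoro wins 5–4.
Silva vs Umar: Silva wins 5–4.
Silva vs Park: Park wins 5–4.
Silva vs Rao: Silva wins 8–1.
Umar vs Park: Park wins 5–4.
Umar vs Rao: Umar wins 5–4.
Park vs Rao: Park wins 7–2.
No candidate beats all others: Okoro beats Park beats Silva beats Okoro, a majority cycle.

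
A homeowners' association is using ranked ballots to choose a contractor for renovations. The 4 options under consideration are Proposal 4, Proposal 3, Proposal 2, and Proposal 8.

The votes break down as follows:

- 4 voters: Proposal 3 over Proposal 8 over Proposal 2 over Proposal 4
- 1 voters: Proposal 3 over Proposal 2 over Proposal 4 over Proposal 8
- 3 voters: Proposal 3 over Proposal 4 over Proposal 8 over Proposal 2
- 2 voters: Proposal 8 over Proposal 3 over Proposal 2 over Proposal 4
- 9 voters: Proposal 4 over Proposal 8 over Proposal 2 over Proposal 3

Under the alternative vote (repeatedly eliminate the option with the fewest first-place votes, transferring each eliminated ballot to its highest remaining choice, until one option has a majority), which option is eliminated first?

Proposal 2

Round 1: Proposal 4 9, Proposal 3 8, Proposal 8 2, Proposal 2 0. Proposal 2 has the fewest and is eliminated.
Round 2: Proposal 4 9, Proposal 3 8, Proposal 8 2. Proposal 8 has the fewest and is eliminated.
Round 3: Proposal 3 10, Proposal 4 9. Proposal 3 has a majority.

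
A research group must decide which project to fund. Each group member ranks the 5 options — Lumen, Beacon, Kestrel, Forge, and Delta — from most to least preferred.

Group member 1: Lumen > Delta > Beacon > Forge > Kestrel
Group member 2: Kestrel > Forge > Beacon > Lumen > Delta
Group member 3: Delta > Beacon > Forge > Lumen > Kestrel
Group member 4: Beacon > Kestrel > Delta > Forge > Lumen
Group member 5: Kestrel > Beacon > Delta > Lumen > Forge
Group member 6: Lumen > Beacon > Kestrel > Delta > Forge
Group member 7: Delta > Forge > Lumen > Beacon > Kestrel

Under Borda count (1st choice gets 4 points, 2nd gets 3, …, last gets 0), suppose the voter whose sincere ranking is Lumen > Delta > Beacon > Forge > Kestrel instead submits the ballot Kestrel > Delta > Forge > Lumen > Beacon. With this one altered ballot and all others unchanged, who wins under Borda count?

Borda totals with the altered ballot: Lumen 10, Beacon 16, Kestrel 17, Forge 11, Delta 16.
The switch changes the winner from Beacon to Kestrel.

Kestrel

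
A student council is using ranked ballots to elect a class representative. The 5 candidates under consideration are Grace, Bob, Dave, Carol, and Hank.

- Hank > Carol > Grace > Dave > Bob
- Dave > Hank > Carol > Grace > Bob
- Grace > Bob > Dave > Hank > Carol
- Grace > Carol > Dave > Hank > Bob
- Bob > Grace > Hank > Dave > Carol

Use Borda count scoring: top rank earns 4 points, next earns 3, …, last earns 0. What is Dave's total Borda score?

10

Borda scores:
  Grace: 2 + 1 + 4 + 4 + 3 = 14
  Bob: 0 + 0 + 3 + 0 + 4 = 7
  Dave: 1 + 4 + 2 + 2 + 1 = 10
  Carol: 3 + 2 + 0 + 3 + 0 = 8
  Hank: 4 + 3 + 1 + 1 + 2 = 11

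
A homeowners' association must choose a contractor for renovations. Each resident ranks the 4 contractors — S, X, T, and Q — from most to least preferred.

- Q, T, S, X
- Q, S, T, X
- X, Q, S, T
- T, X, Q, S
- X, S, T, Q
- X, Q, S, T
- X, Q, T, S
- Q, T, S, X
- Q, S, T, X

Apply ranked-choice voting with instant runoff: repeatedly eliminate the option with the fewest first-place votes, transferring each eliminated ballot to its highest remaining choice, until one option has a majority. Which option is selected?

X

Round 1: X 4, Q 4, T 1, S 0. S has the fewest and is eliminated.
Round 2: X 4, Q 4, T 1. T has the fewest and is eliminated.
Round 3: X 5, Q 4. X has a majority.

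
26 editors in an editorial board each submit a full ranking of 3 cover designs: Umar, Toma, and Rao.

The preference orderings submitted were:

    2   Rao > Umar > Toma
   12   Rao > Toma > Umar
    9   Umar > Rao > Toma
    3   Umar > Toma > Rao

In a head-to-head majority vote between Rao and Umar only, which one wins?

Ballots ranking Rao above Umar: 2+12 = 14.
Ballots ranking Umar above Rao: 9+3 = 12.
Rao wins the head-to-head, 14–12.

Rao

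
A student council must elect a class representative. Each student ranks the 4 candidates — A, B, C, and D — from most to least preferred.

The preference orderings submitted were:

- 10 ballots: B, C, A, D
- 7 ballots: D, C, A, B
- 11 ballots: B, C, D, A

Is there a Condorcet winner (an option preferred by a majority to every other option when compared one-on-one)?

Yes

Head-to-head results (28 voters total):
A vs B: B wins 21–7.
A vs C: C wins 28–0.
A vs D: D wins 18–10.
B vs C: B wins 21–7.
B vs D: B wins 21–7.
C vs D: C wins 21–7.
B beats each rival — A (21–7), C (21–7), D (21–7) — so B is the Condorcet winner.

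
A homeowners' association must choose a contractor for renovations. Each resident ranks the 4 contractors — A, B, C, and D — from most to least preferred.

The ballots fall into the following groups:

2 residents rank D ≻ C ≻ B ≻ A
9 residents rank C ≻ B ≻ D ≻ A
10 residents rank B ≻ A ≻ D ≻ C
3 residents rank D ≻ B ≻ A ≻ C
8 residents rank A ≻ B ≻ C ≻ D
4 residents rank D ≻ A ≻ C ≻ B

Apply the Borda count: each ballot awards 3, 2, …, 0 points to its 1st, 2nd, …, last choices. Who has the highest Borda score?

B

Borda scores:
  A: 2·0 + 9·0 + 10·2 + 3·1 + 8·3 + 4·2 = 55
  B: 2·1 + 9·2 + 10·3 + 3·2 + 8·2 + 4·0 = 72
  C: 2·2 + 9·3 + 10·0 + 3·0 + 8·1 + 4·1 = 43
  D: 2·3 + 9·1 + 10·1 + 3·3 + 8·0 + 4·3 = 46
B has the highest total.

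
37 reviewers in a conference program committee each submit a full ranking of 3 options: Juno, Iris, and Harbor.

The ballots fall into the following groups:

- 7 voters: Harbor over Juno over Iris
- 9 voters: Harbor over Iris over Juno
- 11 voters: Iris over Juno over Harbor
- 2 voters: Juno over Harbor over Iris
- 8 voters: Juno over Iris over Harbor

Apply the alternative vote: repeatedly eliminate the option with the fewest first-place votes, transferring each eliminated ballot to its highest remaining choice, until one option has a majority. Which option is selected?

Round 1: Harbor 16, Iris 11, Juno 10. Juno has the fewest and is eliminated.
Round 2: Iris 19, Harbor 18. Iris has a majority.

Iris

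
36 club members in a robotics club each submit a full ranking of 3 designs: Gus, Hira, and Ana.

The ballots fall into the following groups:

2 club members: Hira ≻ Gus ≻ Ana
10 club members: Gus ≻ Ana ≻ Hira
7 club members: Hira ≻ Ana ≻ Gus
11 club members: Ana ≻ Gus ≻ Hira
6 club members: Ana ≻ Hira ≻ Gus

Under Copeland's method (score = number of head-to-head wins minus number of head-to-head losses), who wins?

Ana

Pairwise results:
  Gus vs Hira: Gus wins 21–15.
  Gus vs Ana: Ana wins 24–12.
  Hira vs Ana: Ana wins 27–9.
Copeland scores (wins − losses):
  Gus: 1 − 1 = 0
  Hira: 0 − 2 = -2
  Ana: 2 − 0 = 2
Ana has the best Copeland score.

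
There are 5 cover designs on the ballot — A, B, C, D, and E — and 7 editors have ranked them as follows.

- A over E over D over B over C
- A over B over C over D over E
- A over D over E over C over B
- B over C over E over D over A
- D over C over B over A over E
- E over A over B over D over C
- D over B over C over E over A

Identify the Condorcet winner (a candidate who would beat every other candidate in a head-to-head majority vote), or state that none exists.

Head-to-head results (7 voters total):
A vs B: A wins 4–3.
A vs C: A wins 4–3.
A vs D: A wins 4–3.
A vs E: A wins 4–3.
B vs C: B wins 5–2.
B vs D: D wins 4–3.
B vs E: B wins 4–3.
C vs D: D wins 5–2.
C vs E: C wins 4–3.
D vs E: D wins 4–3.
A beats each rival — B (4–3), C (4–3), D (4–3), E (4–3) — so A is the Condorcet winner.

A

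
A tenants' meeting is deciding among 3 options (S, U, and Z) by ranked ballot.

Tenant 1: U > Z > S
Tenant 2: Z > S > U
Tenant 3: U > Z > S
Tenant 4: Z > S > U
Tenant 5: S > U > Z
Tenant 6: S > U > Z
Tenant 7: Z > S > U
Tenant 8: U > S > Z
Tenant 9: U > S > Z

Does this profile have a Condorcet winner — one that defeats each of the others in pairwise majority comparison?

No

Head-to-head results (9 voters total):
S vs U: S wins 5–4.
S vs Z: Z wins 5–4.
U vs Z: U wins 6–3.
No candidate beats all others: S beats U beats Z beats S, a majority cycle.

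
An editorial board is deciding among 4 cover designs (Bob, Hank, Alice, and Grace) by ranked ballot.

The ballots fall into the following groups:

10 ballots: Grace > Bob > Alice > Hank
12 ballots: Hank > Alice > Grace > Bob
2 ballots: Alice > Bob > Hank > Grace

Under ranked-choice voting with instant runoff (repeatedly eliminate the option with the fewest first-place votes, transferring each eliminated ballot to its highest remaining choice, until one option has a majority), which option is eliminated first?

Bob

Round 1: Hank 12, Grace 10, Alice 2, Bob 0. Bob has the fewest and is eliminated.
Round 2: Hank 12, Grace 10, Alice 2. Alice has the fewest and is eliminated.
Round 3: Hank 14, Grace 10. Hank has a majority.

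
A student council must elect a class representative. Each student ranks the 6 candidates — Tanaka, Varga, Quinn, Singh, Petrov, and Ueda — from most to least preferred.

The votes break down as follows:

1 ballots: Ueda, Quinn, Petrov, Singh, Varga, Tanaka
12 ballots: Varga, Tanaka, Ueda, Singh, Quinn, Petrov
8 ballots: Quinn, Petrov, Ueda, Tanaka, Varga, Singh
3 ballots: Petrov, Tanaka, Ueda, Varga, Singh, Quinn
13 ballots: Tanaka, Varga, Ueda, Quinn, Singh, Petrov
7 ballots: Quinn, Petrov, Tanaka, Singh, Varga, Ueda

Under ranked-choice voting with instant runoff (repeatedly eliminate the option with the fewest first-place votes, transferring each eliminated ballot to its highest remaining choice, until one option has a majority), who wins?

Tanaka

Round 1: Quinn 15, Tanaka 13, Varga 12, Petrov 3, Ueda 1, Singh 0. Singh has the fewest and is eliminated.
Round 2: Quinn 15, Tanaka 13, Varga 12, Petrov 3, Ueda 1. Ueda has the fewest and is eliminated.
Round 3: Quinn 16, Tanaka 13, Varga 12, Petrov 3. Petrov has the fewest and is eliminated.
Round 4: Tanaka 16, Quinn 16, Varga 12. Varga has the fewest and is eliminated.
Round 5: Tanaka 28, Quinn 16. Tanaka has a majority.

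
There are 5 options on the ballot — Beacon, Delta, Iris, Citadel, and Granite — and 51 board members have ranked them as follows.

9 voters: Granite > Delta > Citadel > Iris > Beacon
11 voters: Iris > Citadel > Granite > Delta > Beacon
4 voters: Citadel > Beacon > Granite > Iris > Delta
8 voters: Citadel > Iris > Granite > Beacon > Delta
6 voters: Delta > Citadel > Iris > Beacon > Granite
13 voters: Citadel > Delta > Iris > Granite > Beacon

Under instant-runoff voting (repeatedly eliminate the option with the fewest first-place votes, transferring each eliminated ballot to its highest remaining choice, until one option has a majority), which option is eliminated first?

Beacon

Round 1: Citadel 25, Iris 11, Granite 9, Delta 6, Beacon 0. Beacon has the fewest and is eliminated.
Round 2: Citadel 25, Iris 11, Granite 9, Delta 6. Delta has the fewest and is eliminated.
Round 3: Citadel 31, Iris 11, Granite 9. Citadel has a majority.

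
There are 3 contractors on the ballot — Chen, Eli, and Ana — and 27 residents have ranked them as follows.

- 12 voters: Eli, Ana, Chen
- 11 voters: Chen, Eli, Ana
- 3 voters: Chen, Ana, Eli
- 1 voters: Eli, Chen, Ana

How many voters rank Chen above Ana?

15

Ballots ranking Chen above Ana: 11+3+1 = 15.
Ballots ranking Ana above Chen: 12.
So 15 of 27 voters prefer Chen to Ana.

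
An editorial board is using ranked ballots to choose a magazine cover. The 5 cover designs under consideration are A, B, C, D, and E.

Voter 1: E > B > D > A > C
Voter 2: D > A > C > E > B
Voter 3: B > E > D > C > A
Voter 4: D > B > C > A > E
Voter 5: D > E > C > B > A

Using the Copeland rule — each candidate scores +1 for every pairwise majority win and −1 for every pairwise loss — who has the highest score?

D

Pairwise results:
  A vs B: B wins 4–1.
  A vs C: C wins 3–2.
  A vs D: D wins 5–0.
  A vs E: E wins 3–2.
  B vs C: B wins 3–2.
  B vs D: D wins 3–2.
  B vs E: E wins 3–2.
  C vs D: D wins 5–0.
  C vs E: E wins 3–2.
  D vs E: D wins 3–2.
Copeland scores (wins − losses):
  A: 0 − 4 = -4
  B: 2 − 2 = 0
  C: 1 − 3 = -2
  D: 4 − 0 = 4
  E: 3 − 1 = 2
D has the best Copeland score.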